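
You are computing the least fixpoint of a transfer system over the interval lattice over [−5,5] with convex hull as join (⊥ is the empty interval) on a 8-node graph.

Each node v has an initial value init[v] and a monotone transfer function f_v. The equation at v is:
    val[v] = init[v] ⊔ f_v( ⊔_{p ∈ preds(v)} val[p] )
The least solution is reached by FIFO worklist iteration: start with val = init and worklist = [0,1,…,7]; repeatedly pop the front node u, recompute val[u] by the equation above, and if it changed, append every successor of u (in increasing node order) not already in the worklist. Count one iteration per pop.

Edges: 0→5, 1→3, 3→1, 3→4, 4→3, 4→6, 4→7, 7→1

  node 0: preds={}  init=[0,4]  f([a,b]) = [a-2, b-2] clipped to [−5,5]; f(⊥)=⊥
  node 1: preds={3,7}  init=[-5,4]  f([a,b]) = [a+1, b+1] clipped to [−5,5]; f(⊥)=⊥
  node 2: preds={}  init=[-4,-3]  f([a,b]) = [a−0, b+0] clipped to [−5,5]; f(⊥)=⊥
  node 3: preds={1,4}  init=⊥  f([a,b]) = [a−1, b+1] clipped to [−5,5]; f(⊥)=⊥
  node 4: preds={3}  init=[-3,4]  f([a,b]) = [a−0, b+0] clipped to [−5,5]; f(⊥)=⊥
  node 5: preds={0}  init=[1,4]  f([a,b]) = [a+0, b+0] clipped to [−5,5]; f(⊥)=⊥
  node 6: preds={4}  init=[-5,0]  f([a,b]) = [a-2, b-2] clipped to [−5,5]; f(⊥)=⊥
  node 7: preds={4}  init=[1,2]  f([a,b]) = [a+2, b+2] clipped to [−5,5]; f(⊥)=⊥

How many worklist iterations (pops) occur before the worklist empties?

10

Worklist (10 pops):
  #1 pop 0: in=⊥ → [0,4] (no change)
  #2 pop 1: in=[1,2] → [-5,4] (no change)
  #3 pop 2: in=⊥ → [-4,-3] (no change)
  #4 pop 3: in=[-5,4] → [-5,5] (was ⊥); enqueue [1]
  #5 pop 4: in=[-5,5] → [-5,5] (was [-3,4]); enqueue [3]
  #6 pop 5: in=[0,4] → [0,4] (was [1,4]); enqueue []
  #7 pop 6: in=[-5,5] → [-5,3] (was [-5,0]); enqueue []
  #8 pop 7: in=[-5,5] → [-3,5] (was [1,2]); enqueue []
  #9 pop 1: in=[-5,5] → [-5,5] (was [-5,4]); enqueue []
  #10 pop 3: in=[-5,5] → [-5,5] (no change)

Fixpoint:
  val[0] = [0,4]
  val[1] = [-5,5]
  val[2] = [-4,-3]
  val[3] = [-5,5]
  val[4] = [-5,5]
  val[5] = [0,4]
  val[6] = [-5,3]
  val[7] = [-3,5]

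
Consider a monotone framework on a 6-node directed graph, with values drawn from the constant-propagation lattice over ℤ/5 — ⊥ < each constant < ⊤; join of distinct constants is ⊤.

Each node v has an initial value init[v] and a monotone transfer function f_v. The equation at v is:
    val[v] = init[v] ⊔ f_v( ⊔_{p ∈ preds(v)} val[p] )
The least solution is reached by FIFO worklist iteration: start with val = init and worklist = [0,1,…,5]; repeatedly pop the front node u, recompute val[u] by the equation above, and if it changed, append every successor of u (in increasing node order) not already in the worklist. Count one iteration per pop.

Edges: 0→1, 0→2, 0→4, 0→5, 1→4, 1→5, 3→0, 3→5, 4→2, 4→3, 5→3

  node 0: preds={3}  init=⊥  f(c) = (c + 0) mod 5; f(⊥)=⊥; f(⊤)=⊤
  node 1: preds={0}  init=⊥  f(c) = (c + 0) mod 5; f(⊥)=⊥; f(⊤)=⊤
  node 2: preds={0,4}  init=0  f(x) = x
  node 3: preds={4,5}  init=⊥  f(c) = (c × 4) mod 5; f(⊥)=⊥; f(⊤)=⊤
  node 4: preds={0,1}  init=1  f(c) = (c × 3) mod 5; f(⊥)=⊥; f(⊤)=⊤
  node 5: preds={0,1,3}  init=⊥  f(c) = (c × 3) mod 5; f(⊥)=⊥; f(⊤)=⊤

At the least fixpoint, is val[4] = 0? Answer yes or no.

no

Iteration log — 18 steps:
  step 1. node 0  ⊔preds=⊥  new=⊥  stable
  step 2. node 1  ⊔preds=⊥  new=⊥  stable
  step 3. node 2  ⊔preds=1  new=⊤  old=0  +wl: 
  step 4. node 3  ⊔preds=1  new=4  old=⊥  +wl: 0
  step 5. node 4  ⊔preds=⊥  new=1  stable
  step 6. node 5  ⊔preds=4  new=2  old=⊥  +wl: 3
  step 7. node 0  ⊔preds=4  new=4  old=⊥  +wl: 1,2,4,5
  step 8. node 3  ⊔preds=⊤  new=⊤  old=4  +wl: 0
  step 9. node 1  ⊔preds=4  new=4  old=⊥  +wl: 
  step 10. node 2  ⊔preds=⊤  new=⊤  stable
  step 11. node 4  ⊔preds=4  new=⊤  old=1  +wl: 2,3
  step 12. node 5  ⊔preds=⊤  new=⊤  old=2  +wl: 
  step 13. node 0  ⊔preds=⊤  new=⊤  old=4  +wl: 1,4,5
  step 14. node 2  ⊔preds=⊤  new=⊤  stable
  step 15. node 3  ⊔preds=⊤  new=⊤  stable
  step 16. node 1  ⊔preds=⊤  new=⊤  old=4  +wl: 
  step 17. node 4  ⊔preds=⊤  new=⊤  stable
  step 18. node 5  ⊔preds=⊤  new=⊤  stable

Least fixpoint reached:
  node 0: ⊤
  node 1: ⊤
  node 2: ⊤
  node 3: ⊤
  node 4: ⊤
  node 5: ⊤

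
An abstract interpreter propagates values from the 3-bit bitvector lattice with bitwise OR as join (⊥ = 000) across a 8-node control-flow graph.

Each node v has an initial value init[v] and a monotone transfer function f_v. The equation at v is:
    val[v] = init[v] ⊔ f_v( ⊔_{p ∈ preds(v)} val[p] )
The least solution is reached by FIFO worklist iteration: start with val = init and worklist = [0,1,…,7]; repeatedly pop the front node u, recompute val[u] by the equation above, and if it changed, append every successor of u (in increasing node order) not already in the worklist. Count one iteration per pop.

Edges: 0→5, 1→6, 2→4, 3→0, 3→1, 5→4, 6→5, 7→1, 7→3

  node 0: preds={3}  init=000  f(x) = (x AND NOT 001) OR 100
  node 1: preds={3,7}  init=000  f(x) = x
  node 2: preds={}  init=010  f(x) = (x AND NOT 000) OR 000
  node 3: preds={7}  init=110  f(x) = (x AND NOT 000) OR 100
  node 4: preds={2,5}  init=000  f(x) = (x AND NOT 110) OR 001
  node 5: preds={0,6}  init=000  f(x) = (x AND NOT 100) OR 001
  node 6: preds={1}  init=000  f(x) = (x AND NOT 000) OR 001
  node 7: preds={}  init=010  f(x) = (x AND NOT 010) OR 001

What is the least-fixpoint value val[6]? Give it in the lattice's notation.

Trace (15 dequeues):
  [1] u=0 | in 110 | out 110 | prev 000 | push {}
  [2] u=1 | in 110 | out 110 | prev 000 | push {}
  [3] u=2 | in 000 | out 010 | ==
  [4] u=3 | in 010 | out 110 | ==
  [5] u=4 | in 010 | out 001 | prev 000 | push {}
  [6] u=5 | in 110 | out 011 | prev 000 | push {4}
  [7] u=6 | in 110 | out 111 | prev 000 | push {5}
  [8] u=7 | in 000 | out 011 | prev 010 | push {1,3}
  [9] u=4 | in 011 | out 001 | ==
  [10] u=5 | in 111 | out 011 | ==
  [11] u=1 | in 111 | out 111 | prev 110 | push {6}
  [12] u=3 | in 011 | out 111 | prev 110 | push {0,1}
  [13] u=6 | in 111 | out 111 | ==
  [14] u=0 | in 111 | out 110 | ==
  [15] u=1 | in 111 | out 111 | ==

Converged values:
  [0] 110
  [1] 111
  [2] 010
  [3] 111
  [4] 001
  [5] 011
  [6] 111
  [7] 011

111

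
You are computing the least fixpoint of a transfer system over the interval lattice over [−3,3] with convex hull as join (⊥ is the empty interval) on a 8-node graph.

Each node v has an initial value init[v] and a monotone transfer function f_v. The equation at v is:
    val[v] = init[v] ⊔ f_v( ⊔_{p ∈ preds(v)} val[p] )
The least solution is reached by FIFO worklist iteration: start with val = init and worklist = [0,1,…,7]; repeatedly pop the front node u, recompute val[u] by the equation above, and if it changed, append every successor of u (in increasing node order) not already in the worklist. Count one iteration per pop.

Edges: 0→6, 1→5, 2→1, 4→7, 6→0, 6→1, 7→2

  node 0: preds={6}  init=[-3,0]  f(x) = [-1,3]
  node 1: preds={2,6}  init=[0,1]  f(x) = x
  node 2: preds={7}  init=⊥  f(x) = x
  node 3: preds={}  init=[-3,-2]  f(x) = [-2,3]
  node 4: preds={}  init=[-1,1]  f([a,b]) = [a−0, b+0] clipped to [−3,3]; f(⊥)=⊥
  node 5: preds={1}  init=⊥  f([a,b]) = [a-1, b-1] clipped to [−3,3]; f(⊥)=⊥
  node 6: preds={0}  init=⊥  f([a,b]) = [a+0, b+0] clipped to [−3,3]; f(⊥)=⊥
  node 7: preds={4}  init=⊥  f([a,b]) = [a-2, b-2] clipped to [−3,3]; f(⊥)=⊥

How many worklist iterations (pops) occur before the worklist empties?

Worklist (13 pops):
  #1 pop 0: in=⊥ → [-3,3] (was [-3,0]); enqueue []
  #2 pop 1: in=⊥ → [0,1] (no change)
  #3 pop 2: in=⊥ → ⊥ (no change)
  #4 pop 3: in=⊥ → [-3,3] (was [-3,-2]); enqueue []
  #5 pop 4: in=⊥ → [-1,1] (no change)
  #6 pop 5: in=[0,1] → [-1,0] (was ⊥); enqueue []
  #7 pop 6: in=[-3,3] → [-3,3] (was ⊥); enqueue [0,1]
  #8 pop 7: in=[-1,1] → [-3,-1] (was ⊥); enqueue [2]
  #9 pop 0: in=[-3,3] → [-3,3] (no change)
  #10 pop 1: in=[-3,3] → [-3,3] (was [0,1]); enqueue [5]
  #11 pop 2: in=[-3,-1] → [-3,-1] (was ⊥); enqueue [1]
  #12 pop 5: in=[-3,3] → [-3,2] (was [-1,0]); enqueue []
  #13 pop 1: in=[-3,3] → [-3,3] (no change)

Fixpoint:
  val[0] = [-3,3]
  val[1] = [-3,3]
  val[2] = [-3,-1]
  val[3] = [-3,3]
  val[4] = [-1,1]
  val[5] = [-3,2]
  val[6] = [-3,3]
  val[7] = [-3,-1]

13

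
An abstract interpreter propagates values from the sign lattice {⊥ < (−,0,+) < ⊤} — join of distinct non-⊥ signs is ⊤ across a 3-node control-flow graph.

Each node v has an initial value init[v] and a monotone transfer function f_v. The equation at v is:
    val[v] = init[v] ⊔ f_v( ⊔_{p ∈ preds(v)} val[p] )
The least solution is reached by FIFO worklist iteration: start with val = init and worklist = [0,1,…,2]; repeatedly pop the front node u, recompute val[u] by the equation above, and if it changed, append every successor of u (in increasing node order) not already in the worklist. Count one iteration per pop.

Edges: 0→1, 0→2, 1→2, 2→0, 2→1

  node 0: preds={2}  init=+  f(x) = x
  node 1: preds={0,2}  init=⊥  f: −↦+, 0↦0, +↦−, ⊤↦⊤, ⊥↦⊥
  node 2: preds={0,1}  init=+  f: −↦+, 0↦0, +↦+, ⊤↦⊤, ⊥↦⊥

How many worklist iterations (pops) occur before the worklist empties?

Worklist (6 pops):
  #1 pop 0: in=+ → + (no change)
  #2 pop 1: in=+ → − (was ⊥); enqueue []
  #3 pop 2: in=⊤ → ⊤ (was +); enqueue [0,1]
  #4 pop 0: in=⊤ → ⊤ (was +); enqueue [2]
  #5 pop 1: in=⊤ → ⊤ (was −); enqueue []
  #6 pop 2: in=⊤ → ⊤ (no change)

Fixpoint:
  val[0] = ⊤
  val[1] = ⊤
  val[2] = ⊤

6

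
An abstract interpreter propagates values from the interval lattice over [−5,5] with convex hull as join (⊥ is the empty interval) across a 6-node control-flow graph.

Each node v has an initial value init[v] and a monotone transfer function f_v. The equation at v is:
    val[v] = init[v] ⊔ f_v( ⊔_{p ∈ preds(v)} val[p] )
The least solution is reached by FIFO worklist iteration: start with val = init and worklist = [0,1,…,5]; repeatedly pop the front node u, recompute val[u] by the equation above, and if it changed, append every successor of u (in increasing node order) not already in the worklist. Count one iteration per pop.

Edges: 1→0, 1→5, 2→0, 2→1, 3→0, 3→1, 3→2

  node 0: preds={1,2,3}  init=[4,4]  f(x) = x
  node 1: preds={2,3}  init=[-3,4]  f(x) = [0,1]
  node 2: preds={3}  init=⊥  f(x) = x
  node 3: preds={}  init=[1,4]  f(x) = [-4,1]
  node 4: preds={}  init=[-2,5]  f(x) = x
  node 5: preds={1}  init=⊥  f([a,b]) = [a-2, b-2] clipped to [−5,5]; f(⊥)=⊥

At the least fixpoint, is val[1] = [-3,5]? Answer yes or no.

Trace (11 dequeues):
  [1] u=0 | in [-3,4] | out [-3,4] | prev [4,4] | push {}
  [2] u=1 | in [1,4] | out [-3,4] | ==
  [3] u=2 | in [1,4] | out [1,4] | prev ⊥ | push {0,1}
  [4] u=3 | in ⊥ | out [-4,4] | prev [1,4] | push {2}
  [5] u=4 | in ⊥ | out [-2,5] | ==
  [6] u=5 | in [-3,4] | out [-5,2] | prev ⊥ | push {}
  [7] u=0 | in [-4,4] | out [-4,4] | prev [-3,4] | push {}
  [8] u=1 | in [-4,4] | out [-3,4] | ==
  [9] u=2 | in [-4,4] | out [-4,4] | prev [1,4] | push {0,1}
  [10] u=0 | in [-4,4] | out [-4,4] | ==
  [11] u=1 | in [-4,4] | out [-3,4] | ==

Converged values:
  [0] [-4,4]
  [1] [-3,4]
  [2] [-4,4]
  [3] [-4,4]
  [4] [-2,5]
  [5] [-5,2]

no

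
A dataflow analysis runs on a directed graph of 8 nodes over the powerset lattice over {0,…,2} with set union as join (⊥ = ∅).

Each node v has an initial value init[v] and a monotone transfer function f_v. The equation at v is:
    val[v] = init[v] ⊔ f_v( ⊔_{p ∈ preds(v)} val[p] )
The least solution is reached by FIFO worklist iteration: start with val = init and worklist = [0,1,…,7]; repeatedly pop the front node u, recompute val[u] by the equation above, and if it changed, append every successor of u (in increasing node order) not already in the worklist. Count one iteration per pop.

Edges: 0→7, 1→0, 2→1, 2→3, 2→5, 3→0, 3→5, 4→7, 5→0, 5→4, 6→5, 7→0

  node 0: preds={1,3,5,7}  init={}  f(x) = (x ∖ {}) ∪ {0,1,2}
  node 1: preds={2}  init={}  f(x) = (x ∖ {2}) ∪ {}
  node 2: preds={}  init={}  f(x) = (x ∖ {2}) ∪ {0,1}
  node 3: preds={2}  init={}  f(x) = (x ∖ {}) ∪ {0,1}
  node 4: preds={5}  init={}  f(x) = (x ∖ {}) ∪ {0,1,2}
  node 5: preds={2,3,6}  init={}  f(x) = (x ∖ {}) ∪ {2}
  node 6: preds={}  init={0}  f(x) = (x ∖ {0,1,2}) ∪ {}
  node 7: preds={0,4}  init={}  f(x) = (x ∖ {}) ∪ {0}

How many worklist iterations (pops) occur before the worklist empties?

Trace (11 dequeues):
  [1] u=0 | in {} | out {0,1,2} | prev {} | push {}
  [2] u=1 | in {} | out {} | ==
  [3] u=2 | in {} | out {0,1} | prev {} | push {1}
  [4] u=3 | in {0,1} | out {0,1} | prev {} | push {0}
  [5] u=4 | in {} | out {0,1,2} | prev {} | push {}
  [6] u=5 | in {0,1} | out {0,1,2} | prev {} | push {4}
  [7] u=6 | in {} | out {0} | ==
  [8] u=7 | in {0,1,2} | out {0,1,2} | prev {} | push {}
  [9] u=1 | in {0,1} | out {0,1} | prev {} | push {}
  [10] u=0 | in {0,1,2} | out {0,1,2} | ==
  [11] u=4 | in {0,1,2} | out {0,1,2} | ==

Converged values:
  [0] {0,1,2}
  [1] {0,1}
  [2] {0,1}
  [3] {0,1}
  [4] {0,1,2}
  [5] {0,1,2}
  [6] {0}
  [7] {0,1,2}

11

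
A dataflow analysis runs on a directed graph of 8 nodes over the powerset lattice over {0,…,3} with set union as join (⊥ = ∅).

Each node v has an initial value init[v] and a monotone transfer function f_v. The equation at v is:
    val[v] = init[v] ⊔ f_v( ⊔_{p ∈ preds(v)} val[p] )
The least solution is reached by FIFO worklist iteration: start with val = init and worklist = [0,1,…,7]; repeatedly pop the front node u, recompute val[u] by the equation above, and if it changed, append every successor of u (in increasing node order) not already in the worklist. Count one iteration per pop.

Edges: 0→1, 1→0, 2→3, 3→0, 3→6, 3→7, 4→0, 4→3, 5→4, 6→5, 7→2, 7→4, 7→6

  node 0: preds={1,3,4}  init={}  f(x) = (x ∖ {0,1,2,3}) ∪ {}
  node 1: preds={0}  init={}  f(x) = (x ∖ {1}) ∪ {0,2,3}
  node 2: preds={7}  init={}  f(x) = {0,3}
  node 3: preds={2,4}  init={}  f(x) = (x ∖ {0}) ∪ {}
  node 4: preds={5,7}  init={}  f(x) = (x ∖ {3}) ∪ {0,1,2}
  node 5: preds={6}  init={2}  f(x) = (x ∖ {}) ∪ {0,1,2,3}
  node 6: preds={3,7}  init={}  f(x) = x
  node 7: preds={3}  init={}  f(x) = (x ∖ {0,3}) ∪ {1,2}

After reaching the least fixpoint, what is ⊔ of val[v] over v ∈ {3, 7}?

Iteration log — 17 steps:
  step 1. node 0  ⊔preds={}  new={}  stable
  step 2. node 1  ⊔preds={}  new={0,2,3}  old={}  +wl: 0
  step 3. node 2  ⊔preds={}  new={0,3}  old={}  +wl: 
  step 4. node 3  ⊔preds={0,3}  new={3}  old={}  +wl: 
  step 5. node 4  ⊔preds={2}  new={0,1,2}  old={}  +wl: 3
  step 6. node 5  ⊔preds={}  new={0,1,2,3}  old={2}  +wl: 4
  step 7. node 6  ⊔preds={3}  new={3}  old={}  +wl: 5
  step 8. node 7  ⊔preds={3}  new={1,2}  old={}  +wl: 2,6
  step 9. node 0  ⊔preds={0,1,2,3}  new={}  stable
  step 10. node 3  ⊔preds={0,1,2,3}  new={1,2,3}  old={3}  +wl: 0,7
  step 11. node 4  ⊔preds={0,1,2,3}  new={0,1,2}  stable
  step 12. node 5  ⊔preds={3}  new={0,1,2,3}  stable
  step 13. node 2  ⊔preds={1,2}  new={0,3}  stable
  step 14. node 6  ⊔preds={1,2,3}  new={1,2,3}  old={3}  +wl: 5
  step 15. node 0  ⊔preds={0,1,2,3}  new={}  stable
  step 16. node 7  ⊔preds={1,2,3}  new={1,2}  stable
  step 17. node 5  ⊔preds={1,2,3}  new={0,1,2,3}  stable

Least fixpoint reached:
  node 0: {}
  node 1: {0,2,3}
  node 2: {0,3}
  node 3: {1,2,3}
  node 4: {0,1,2}
  node 5: {0,1,2,3}
  node 6: {1,2,3}
  node 7: {1,2}

{1,2,3}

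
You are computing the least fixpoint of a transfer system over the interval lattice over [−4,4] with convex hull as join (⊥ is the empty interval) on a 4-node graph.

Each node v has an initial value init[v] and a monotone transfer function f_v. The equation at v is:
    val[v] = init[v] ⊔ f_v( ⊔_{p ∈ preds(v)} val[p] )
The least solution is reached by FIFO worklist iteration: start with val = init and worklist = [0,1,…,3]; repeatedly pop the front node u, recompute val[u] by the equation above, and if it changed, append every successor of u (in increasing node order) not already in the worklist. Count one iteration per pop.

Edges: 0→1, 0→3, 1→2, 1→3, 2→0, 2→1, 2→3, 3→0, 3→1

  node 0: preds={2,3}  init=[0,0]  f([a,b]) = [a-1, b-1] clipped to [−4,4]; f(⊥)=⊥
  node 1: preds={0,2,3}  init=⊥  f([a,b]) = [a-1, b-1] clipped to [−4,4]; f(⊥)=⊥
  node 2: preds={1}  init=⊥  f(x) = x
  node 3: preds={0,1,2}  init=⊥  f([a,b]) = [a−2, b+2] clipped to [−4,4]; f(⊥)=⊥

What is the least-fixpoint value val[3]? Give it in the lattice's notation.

Worklist (19 pops):
  #1 pop 0: in=⊥ → [0,0] (no change)
  #2 pop 1: in=[0,0] → [-1,-1] (was ⊥); enqueue []
  #3 pop 2: in=[-1,-1] → [-1,-1] (was ⊥); enqueue [0,1]
  #4 pop 3: in=[-1,0] → [-3,2] (was ⊥); enqueue []
  #5 pop 0: in=[-3,2] → [-4,1] (was [0,0]); enqueue [3]
  #6 pop 1: in=[-4,2] → [-4,1] (was [-1,-1]); enqueue [2]
  #7 pop 3: in=[-4,1] → [-4,3] (was [-3,2]); enqueue [0,1]
  #8 pop 2: in=[-4,1] → [-4,1] (was [-1,-1]); enqueue [3]
  #9 pop 0: in=[-4,3] → [-4,2] (was [-4,1]); enqueue []
  #10 pop 1: in=[-4,3] → [-4,2] (was [-4,1]); enqueue [2]
  #11 pop 3: in=[-4,2] → [-4,4] (was [-4,3]); enqueue [0,1]
  #12 pop 2: in=[-4,2] → [-4,2] (was [-4,1]); enqueue [3]
  #13 pop 0: in=[-4,4] → [-4,3] (was [-4,2]); enqueue []
  #14 pop 1: in=[-4,4] → [-4,3] (was [-4,2]); enqueue [2]
  #15 pop 3: in=[-4,3] → [-4,4] (no change)
  #16 pop 2: in=[-4,3] → [-4,3] (was [-4,2]); enqueue [0,1,3]
  #17 pop 0: in=[-4,4] → [-4,3] (no change)
  #18 pop 1: in=[-4,4] → [-4,3] (no change)
  #19 pop 3: in=[-4,3] → [-4,4] (no change)

Fixpoint:
  val[0] = [-4,3]
  val[1] = [-4,3]
  val[2] = [-4,3]
  val[3] = [-4,4]

[-4,4]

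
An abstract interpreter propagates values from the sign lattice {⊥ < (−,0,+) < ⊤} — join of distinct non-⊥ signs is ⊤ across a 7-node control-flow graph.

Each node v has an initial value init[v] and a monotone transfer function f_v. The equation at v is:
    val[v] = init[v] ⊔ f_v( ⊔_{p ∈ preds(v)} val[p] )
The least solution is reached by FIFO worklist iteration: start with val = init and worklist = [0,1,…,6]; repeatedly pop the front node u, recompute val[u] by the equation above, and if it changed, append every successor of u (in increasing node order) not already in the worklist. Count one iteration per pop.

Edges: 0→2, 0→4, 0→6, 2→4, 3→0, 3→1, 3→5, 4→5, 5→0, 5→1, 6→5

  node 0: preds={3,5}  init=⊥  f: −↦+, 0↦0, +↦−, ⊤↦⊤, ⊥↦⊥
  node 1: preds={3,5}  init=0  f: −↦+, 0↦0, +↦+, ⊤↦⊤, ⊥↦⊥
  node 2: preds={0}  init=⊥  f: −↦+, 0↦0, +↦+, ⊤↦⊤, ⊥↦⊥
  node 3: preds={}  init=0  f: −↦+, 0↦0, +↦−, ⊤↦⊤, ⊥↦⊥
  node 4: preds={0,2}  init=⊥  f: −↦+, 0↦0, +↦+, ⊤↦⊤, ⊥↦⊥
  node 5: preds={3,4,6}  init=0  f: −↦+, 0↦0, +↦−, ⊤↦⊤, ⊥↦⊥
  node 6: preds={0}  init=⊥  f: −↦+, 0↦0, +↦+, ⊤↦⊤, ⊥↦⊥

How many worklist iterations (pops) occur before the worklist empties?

8

Iteration log — 8 steps:
  step 1. node 0  ⊔preds=0  new=0  old=⊥  +wl: 
  step 2. node 1  ⊔preds=0  new=0  stable
  step 3. node 2  ⊔preds=0  new=0  old=⊥  +wl: 
  step 4. node 3  ⊔preds=⊥  new=0  stable
  step 5. node 4  ⊔preds=0  new=0  old=⊥  +wl: 
  step 6. node 5  ⊔preds=0  new=0  stable
  step 7. node 6  ⊔preds=0  new=0  old=⊥  +wl: 5
  step 8. node 5  ⊔preds=0  new=0  stable

Least fixpoint reached:
  node 0: 0
  node 1: 0
  node 2: 0
  node 3: 0
  node 4: 0
  node 5: 0
  node 6: 0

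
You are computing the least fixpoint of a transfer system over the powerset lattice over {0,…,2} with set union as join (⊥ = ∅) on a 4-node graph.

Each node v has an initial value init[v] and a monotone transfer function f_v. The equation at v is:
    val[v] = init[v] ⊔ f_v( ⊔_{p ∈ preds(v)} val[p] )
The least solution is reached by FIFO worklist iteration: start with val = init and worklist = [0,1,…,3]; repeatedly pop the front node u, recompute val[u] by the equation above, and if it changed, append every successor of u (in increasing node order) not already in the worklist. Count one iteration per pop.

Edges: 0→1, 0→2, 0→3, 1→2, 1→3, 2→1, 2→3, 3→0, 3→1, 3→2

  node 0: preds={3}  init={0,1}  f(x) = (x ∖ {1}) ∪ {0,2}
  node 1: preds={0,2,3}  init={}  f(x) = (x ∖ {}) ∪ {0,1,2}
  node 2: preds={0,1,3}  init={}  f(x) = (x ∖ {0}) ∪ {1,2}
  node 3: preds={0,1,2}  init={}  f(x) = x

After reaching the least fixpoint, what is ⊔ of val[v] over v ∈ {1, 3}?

{0,1,2}

Iteration log — 7 steps:
  step 1. node 0  ⊔preds={}  new={0,1,2}  old={0,1}  +wl: 
  step 2. node 1  ⊔preds={0,1,2}  new={0,1,2}  old={}  +wl: 
  step 3. node 2  ⊔preds={0,1,2}  new={1,2}  old={}  +wl: 1
  step 4. node 3  ⊔preds={0,1,2}  new={0,1,2}  old={}  +wl: 0,2
  step 5. node 1  ⊔preds={0,1,2}  new={0,1,2}  stable
  step 6. node 0  ⊔preds={0,1,2}  new={0,1,2}  stable
  step 7. node 2  ⊔preds={0,1,2}  new={1,2}  stable

Least fixpoint reached:
  node 0: {0,1,2}
  node 1: {0,1,2}
  node 2: {1,2}
  node 3: {0,1,2}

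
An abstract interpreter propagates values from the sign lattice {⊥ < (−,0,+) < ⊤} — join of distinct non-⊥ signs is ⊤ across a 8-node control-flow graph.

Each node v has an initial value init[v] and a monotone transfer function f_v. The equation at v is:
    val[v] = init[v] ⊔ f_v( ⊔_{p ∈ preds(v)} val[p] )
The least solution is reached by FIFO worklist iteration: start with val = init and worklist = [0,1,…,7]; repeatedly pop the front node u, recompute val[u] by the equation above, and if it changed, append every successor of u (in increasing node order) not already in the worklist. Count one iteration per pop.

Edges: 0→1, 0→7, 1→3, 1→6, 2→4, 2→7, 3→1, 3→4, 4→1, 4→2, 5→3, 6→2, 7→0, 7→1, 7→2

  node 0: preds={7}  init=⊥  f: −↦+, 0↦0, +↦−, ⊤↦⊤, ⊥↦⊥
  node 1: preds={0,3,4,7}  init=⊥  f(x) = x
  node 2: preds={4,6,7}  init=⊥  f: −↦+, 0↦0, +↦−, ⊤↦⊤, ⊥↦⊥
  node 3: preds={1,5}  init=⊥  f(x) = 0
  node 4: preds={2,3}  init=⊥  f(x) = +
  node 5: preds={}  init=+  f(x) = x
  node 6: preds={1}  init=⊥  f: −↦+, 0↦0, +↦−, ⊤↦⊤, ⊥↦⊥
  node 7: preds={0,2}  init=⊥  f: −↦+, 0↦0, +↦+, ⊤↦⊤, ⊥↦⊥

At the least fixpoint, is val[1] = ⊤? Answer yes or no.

yes

Iteration log — 23 steps:
  step 1. node 0  ⊔preds=⊥  new=⊥  stable
  step 2. node 1  ⊔preds=⊥  new=⊥  stable
  step 3. node 2  ⊔preds=⊥  new=⊥  stable
  step 4. node 3  ⊔preds=+  new=0  old=⊥  +wl: 1
  step 5. node 4  ⊔preds=0  new=+  old=⊥  +wl: 2
  step 6. node 5  ⊔preds=⊥  new=+  stable
  step 7. node 6  ⊔preds=⊥  new=⊥  stable
  step 8. node 7  ⊔preds=⊥  new=⊥  stable
  step 9. node 1  ⊔preds=⊤  new=⊤  old=⊥  +wl: 3,6
  step 10. node 2  ⊔preds=+  new=−  old=⊥  +wl: 4,7
  step 11. node 3  ⊔preds=⊤  new=0  stable
  step 12. node 6  ⊔preds=⊤  new=⊤  old=⊥  +wl: 2
  step 13. node 4  ⊔preds=⊤  new=+  stable
  step 14. node 7  ⊔preds=−  new=+  old=⊥  +wl: 0,1
  step 15. node 2  ⊔preds=⊤  new=⊤  old=−  +wl: 4,7
  step 16. node 0  ⊔preds=+  new=−  old=⊥  +wl: 
  step 17. node 1  ⊔preds=⊤  new=⊤  stable
  step 18. node 4  ⊔preds=⊤  new=+  stable
  step 19. node 7  ⊔preds=⊤  new=⊤  old=+  +wl: 0,1,2
  step 20. node 0  ⊔preds=⊤  new=⊤  old=−  +wl: 7
  step 21. node 1  ⊔preds=⊤  new=⊤  stable
  step 22. node 2  ⊔preds=⊤  new=⊤  stable
  step 23. node 7  ⊔preds=⊤  new=⊤  stable

Least fixpoint reached:
  node 0: ⊤
  node 1: ⊤
  node 2: ⊤
  node 3: 0
  node 4: +
  node 5: +
  node 6: ⊤
  node 7: ⊤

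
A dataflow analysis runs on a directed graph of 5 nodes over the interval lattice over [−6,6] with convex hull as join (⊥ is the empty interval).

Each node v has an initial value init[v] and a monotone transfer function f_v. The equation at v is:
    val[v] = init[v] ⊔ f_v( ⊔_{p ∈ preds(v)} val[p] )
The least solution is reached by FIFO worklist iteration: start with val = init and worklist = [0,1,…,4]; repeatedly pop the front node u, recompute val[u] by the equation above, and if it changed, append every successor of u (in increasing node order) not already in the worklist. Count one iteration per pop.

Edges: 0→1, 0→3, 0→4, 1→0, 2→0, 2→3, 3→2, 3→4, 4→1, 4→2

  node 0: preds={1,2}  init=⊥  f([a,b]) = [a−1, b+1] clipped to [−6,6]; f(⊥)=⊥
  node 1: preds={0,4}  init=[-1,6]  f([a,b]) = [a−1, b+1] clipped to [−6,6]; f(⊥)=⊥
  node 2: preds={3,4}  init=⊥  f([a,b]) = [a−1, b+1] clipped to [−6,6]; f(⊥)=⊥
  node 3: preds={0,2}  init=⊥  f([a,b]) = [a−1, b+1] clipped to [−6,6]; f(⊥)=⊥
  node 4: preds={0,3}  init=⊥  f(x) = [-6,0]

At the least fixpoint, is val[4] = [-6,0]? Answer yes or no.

yes

Worklist (15 pops):
  #1 pop 0: in=[-1,6] → [-2,6] (was ⊥); enqueue []
  #2 pop 1: in=[-2,6] → [-3,6] (was [-1,6]); enqueue [0]
  #3 pop 2: in=⊥ → ⊥ (no change)
  #4 pop 3: in=[-2,6] → [-3,6] (was ⊥); enqueue [2]
  #5 pop 4: in=[-3,6] → [-6,0] (was ⊥); enqueue [1]
  #6 pop 0: in=[-3,6] → [-4,6] (was [-2,6]); enqueue [3,4]
  #7 pop 2: in=[-6,6] → [-6,6] (was ⊥); enqueue [0]
  #8 pop 1: in=[-6,6] → [-6,6] (was [-3,6]); enqueue []
  #9 pop 3: in=[-6,6] → [-6,6] (was [-3,6]); enqueue [2]
  #10 pop 4: in=[-6,6] → [-6,0] (no change)
  #11 pop 0: in=[-6,6] → [-6,6] (was [-4,6]); enqueue [1,3,4]
  #12 pop 2: in=[-6,6] → [-6,6] (no change)
  #13 pop 1: in=[-6,6] → [-6,6] (no change)
  #14 pop 3: in=[-6,6] → [-6,6] (no change)
  #15 pop 4: in=[-6,6] → [-6,0] (no change)

Fixpoint:
  val[0] = [-6,6]
  val[1] = [-6,6]
  val[2] = [-6,6]
  val[3] = [-6,6]
  val[4] = [-6,0]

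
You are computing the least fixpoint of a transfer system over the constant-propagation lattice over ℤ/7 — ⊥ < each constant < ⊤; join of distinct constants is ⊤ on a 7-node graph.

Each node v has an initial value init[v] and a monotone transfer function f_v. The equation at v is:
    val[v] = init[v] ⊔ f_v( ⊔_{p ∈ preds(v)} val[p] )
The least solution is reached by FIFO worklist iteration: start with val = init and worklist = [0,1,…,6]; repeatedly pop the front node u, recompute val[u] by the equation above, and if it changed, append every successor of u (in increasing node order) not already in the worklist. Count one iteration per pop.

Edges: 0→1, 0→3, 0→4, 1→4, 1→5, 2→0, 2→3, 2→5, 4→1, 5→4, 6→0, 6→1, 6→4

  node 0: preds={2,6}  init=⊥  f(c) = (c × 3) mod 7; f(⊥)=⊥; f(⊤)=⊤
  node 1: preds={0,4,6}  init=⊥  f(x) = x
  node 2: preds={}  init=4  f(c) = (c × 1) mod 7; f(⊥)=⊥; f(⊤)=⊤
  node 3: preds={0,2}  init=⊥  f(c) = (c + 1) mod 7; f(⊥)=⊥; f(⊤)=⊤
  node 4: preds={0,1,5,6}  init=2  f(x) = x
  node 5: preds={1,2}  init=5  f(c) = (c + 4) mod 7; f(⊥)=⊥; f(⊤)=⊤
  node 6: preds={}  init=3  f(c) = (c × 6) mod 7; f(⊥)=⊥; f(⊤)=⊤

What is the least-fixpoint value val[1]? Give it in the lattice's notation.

⊤

Worklist (9 pops):
  #1 pop 0: in=⊤ → ⊤ (was ⊥); enqueue []
  #2 pop 1: in=⊤ → ⊤ (was ⊥); enqueue []
  #3 pop 2: in=⊥ → 4 (no change)
  #4 pop 3: in=⊤ → ⊤ (was ⊥); enqueue []
  #5 pop 4: in=⊤ → ⊤ (was 2); enqueue [1]
  #6 pop 5: in=⊤ → ⊤ (was 5); enqueue [4]
  #7 pop 6: in=⊥ → 3 (no change)
  #8 pop 1: in=⊤ → ⊤ (no change)
  #9 pop 4: in=⊤ → ⊤ (no change)

Fixpoint:
  val[0] = ⊤
  val[1] = ⊤
  val[2] = 4
  val[3] = ⊤
  val[4] = ⊤
  val[5] = ⊤
  val[6] = 3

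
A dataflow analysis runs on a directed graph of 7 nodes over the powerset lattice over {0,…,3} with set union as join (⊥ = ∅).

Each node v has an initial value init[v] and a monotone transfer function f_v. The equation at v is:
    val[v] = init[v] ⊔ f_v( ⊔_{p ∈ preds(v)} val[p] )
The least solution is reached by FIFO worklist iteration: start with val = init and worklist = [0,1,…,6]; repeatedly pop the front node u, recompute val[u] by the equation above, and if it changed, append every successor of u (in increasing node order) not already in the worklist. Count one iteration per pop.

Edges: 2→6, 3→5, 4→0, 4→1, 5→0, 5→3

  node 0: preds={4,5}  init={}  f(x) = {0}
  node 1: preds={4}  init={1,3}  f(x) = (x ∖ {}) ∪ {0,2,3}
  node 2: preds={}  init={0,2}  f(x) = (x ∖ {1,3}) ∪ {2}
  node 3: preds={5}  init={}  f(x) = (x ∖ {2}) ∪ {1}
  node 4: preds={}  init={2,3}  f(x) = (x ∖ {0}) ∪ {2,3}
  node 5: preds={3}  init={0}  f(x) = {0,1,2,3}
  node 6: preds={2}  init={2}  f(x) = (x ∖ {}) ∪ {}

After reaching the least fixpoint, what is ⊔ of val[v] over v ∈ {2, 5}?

{0,1,2,3}

Trace (10 dequeues):
  [1] u=0 | in {0,2,3} | out {0} | prev {} | push {}
  [2] u=1 | in {2,3} | out {0,1,2,3} | prev {1,3} | push {}
  [3] u=2 | in {} | out {0,2} | ==
  [4] u=3 | in {0} | out {0,1} | prev {} | push {}
  [5] u=4 | in {} | out {2,3} | ==
  [6] u=5 | in {0,1} | out {0,1,2,3} | prev {0} | push {0,3}
  [7] u=6 | in {0,2} | out {0,2} | prev {2} | push {}
  [8] u=0 | in {0,1,2,3} | out {0} | ==
  [9] u=3 | in {0,1,2,3} | out {0,1,3} | prev {0,1} | push {5}
  [10] u=5 | in {0,1,3} | out {0,1,2,3} | ==

Converged values:
  [0] {0}
  [1] {0,1,2,3}
  [2] {0,2}
  [3] {0,1,3}
  [4] {2,3}
  [5] {0,1,2,3}
  [6] {0,2}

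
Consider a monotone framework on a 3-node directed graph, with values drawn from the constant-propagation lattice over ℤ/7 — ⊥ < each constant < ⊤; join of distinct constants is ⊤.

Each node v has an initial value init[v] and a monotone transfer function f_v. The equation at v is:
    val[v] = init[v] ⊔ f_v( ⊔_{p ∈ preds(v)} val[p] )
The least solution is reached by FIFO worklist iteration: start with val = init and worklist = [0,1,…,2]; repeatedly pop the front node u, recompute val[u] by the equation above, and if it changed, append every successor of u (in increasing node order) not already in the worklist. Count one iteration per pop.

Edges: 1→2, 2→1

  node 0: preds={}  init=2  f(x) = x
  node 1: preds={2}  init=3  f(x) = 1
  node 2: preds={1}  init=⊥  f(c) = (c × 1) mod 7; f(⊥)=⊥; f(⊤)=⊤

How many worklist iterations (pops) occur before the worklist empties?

Worklist (4 pops):
  #1 pop 0: in=⊥ → 2 (no change)
  #2 pop 1: in=⊥ → ⊤ (was 3); enqueue []
  #3 pop 2: in=⊤ → ⊤ (was ⊥); enqueue [1]
  #4 pop 1: in=⊤ → ⊤ (no change)

Fixpoint:
  val[0] = 2
  val[1] = ⊤
  val[2] = ⊤

4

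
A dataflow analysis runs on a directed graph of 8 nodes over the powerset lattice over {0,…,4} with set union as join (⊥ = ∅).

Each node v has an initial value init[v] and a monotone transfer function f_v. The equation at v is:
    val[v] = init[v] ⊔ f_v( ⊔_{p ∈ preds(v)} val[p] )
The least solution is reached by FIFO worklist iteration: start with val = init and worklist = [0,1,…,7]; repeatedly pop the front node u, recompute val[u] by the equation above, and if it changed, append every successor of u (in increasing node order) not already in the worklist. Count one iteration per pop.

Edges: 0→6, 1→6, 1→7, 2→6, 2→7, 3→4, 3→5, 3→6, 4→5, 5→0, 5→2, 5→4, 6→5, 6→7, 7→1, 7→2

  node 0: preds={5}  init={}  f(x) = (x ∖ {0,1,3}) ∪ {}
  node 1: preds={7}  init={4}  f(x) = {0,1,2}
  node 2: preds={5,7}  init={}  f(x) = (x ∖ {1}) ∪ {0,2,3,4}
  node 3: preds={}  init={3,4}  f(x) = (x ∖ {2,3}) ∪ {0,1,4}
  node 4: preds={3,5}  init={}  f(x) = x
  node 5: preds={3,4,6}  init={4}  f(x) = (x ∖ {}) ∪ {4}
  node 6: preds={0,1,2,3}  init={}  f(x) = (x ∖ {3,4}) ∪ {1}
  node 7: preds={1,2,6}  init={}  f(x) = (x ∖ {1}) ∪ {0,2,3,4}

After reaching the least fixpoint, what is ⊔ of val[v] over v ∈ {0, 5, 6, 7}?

Trace (18 dequeues):
  [1] u=0 | in {4} | out {4} | prev {} | push {}
  [2] u=1 | in {} | out {0,1,2,4} | prev {4} | push {}
  [3] u=2 | in {4} | out {0,2,3,4} | prev {} | push {}
  [4] u=3 | in {} | out {0,1,3,4} | prev {3,4} | push {}
  [5] u=4 | in {0,1,3,4} | out {0,1,3,4} | prev {} | push {}
  [6] u=5 | in {0,1,3,4} | out {0,1,3,4} | prev {4} | push {0,2,4}
  [7] u=6 | in {0,1,2,3,4} | out {0,1,2} | prev {} | push {5}
  [8] u=7 | in {0,1,2,3,4} | out {0,2,3,4} | prev {} | push {1}
  [9] u=0 | in {0,1,3,4} | out {4} | ==
  [10] u=2 | in {0,1,2,3,4} | out {0,2,3,4} | ==
  [11] u=4 | in {0,1,3,4} | out {0,1,3,4} | ==
  [12] u=5 | in {0,1,2,3,4} | out {0,1,2,3,4} | prev {0,1,3,4} | push {0,2,4}
  [13] u=1 | in {0,2,3,4} | out {0,1,2,4} | ==
  [14] u=0 | in {0,1,2,3,4} | out {2,4} | prev {4} | push {6}
  [15] u=2 | in {0,1,2,3,4} | out {0,2,3,4} | ==
  [16] u=4 | in {0,1,2,3,4} | out {0,1,2,3,4} | prev {0,1,3,4} | push {5}
  [17] u=6 | in {0,1,2,3,4} | out {0,1,2} | ==
  [18] u=5 | in {0,1,2,3,4} | out {0,1,2,3,4} | ==

Converged values:
  [0] {2,4}
  [1] {0,1,2,4}
  [2] {0,2,3,4}
  [3] {0,1,3,4}
  [4] {0,1,2,3,4}
  [5] {0,1,2,3,4}
  [6] {0,1,2}
  [7] {0,2,3,4}

{0,1,2,3,4}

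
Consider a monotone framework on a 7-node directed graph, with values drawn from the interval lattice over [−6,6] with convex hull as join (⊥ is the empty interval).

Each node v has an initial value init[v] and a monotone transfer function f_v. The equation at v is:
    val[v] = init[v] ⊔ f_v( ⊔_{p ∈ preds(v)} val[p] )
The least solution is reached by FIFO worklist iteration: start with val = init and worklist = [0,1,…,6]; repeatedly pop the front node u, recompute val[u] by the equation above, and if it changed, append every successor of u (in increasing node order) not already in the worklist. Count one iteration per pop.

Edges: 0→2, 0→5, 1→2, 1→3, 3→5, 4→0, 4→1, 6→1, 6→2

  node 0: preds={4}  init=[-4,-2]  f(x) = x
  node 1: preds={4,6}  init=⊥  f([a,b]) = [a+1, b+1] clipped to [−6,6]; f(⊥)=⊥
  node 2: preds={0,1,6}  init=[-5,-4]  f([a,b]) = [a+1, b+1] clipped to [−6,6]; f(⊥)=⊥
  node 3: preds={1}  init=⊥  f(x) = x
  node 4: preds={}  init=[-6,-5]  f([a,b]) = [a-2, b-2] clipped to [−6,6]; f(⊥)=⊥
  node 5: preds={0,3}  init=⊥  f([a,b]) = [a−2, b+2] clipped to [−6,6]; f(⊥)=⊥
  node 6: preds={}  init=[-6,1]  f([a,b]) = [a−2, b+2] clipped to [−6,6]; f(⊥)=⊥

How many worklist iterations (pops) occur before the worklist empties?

Iteration log — 7 steps:
  step 1. node 0  ⊔preds=[-6,-5]  new=[-6,-2]  old=[-4,-2]  +wl: 
  step 2. node 1  ⊔preds=[-6,1]  new=[-5,2]  old=⊥  +wl: 
  step 3. node 2  ⊔preds=[-6,2]  new=[-5,3]  old=[-5,-4]  +wl: 
  step 4. node 3  ⊔preds=[-5,2]  new=[-5,2]  old=⊥  +wl: 
  step 5. node 4  ⊔preds=⊥  new=[-6,-5]  stable
  step 6. node 5  ⊔preds=[-6,2]  new=[-6,4]  old=⊥  +wl: 
  step 7. node 6  ⊔preds=⊥  new=[-6,1]  stable

Least fixpoint reached:
  node 0: [-6,-2]
  node 1: [-5,2]
  node 2: [-5,3]
  node 3: [-5,2]
  node 4: [-6,-5]
  node 5: [-6,4]
  node 6: [-6,1]

7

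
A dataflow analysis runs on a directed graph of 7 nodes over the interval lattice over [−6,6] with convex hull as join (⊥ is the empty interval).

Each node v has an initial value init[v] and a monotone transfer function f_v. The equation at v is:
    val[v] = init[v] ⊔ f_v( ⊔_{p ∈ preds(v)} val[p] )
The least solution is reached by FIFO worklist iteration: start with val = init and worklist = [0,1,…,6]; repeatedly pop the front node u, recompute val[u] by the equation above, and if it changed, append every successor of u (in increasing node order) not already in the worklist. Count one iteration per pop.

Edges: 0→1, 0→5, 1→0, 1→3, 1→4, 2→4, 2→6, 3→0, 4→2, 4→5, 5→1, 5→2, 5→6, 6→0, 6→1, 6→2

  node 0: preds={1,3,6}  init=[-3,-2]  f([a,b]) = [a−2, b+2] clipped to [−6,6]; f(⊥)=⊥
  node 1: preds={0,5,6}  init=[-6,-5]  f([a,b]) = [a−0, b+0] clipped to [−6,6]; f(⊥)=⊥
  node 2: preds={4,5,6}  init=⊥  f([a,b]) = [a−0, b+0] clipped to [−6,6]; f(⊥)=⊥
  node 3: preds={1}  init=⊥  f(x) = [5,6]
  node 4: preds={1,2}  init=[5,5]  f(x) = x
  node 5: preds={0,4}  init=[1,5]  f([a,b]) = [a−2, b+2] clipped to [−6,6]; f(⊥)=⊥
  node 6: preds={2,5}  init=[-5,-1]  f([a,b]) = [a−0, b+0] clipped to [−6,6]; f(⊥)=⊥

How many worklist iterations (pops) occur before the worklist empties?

17

Iteration log — 17 steps:
  step 1. node 0  ⊔preds=[-6,-1]  new=[-6,1]  old=[-3,-2]  +wl: 
  step 2. node 1  ⊔preds=[-6,5]  new=[-6,5]  old=[-6,-5]  +wl: 0
  step 3. node 2  ⊔preds=[-5,5]  new=[-5,5]  old=⊥  +wl: 
  step 4. node 3  ⊔preds=[-6,5]  new=[5,6]  old=⊥  +wl: 
  step 5. node 4  ⊔preds=[-6,5]  new=[-6,5]  old=[5,5]  +wl: 2
  step 6. node 5  ⊔preds=[-6,5]  new=[-6,6]  old=[1,5]  +wl: 1
  step 7. node 6  ⊔preds=[-6,6]  new=[-6,6]  old=[-5,-1]  +wl: 
  step 8. node 0  ⊔preds=[-6,6]  new=[-6,6]  old=[-6,1]  +wl: 5
  step 9. node 2  ⊔preds=[-6,6]  new=[-6,6]  old=[-5,5]  +wl: 4,6
  step 10. node 1  ⊔preds=[-6,6]  new=[-6,6]  old=[-6,5]  +wl: 0,3
  step 11. node 5  ⊔preds=[-6,6]  new=[-6,6]  stable
  step 12. node 4  ⊔preds=[-6,6]  new=[-6,6]  old=[-6,5]  +wl: 2,5
  step 13. node 6  ⊔preds=[-6,6]  new=[-6,6]  stable
  step 14. node 0  ⊔preds=[-6,6]  new=[-6,6]  stable
  step 15. node 3  ⊔preds=[-6,6]  new=[5,6]  stable
  step 16. node 2  ⊔preds=[-6,6]  new=[-6,6]  stable
  step 17. node 5  ⊔preds=[-6,6]  new=[-6,6]  stable

Least fixpoint reached:
  node 0: [-6,6]
  node 1: [-6,6]
  node 2: [-6,6]
  node 3: [5,6]
  node 4: [-6,6]
  node 5: [-6,6]
  node 6: [-6,6]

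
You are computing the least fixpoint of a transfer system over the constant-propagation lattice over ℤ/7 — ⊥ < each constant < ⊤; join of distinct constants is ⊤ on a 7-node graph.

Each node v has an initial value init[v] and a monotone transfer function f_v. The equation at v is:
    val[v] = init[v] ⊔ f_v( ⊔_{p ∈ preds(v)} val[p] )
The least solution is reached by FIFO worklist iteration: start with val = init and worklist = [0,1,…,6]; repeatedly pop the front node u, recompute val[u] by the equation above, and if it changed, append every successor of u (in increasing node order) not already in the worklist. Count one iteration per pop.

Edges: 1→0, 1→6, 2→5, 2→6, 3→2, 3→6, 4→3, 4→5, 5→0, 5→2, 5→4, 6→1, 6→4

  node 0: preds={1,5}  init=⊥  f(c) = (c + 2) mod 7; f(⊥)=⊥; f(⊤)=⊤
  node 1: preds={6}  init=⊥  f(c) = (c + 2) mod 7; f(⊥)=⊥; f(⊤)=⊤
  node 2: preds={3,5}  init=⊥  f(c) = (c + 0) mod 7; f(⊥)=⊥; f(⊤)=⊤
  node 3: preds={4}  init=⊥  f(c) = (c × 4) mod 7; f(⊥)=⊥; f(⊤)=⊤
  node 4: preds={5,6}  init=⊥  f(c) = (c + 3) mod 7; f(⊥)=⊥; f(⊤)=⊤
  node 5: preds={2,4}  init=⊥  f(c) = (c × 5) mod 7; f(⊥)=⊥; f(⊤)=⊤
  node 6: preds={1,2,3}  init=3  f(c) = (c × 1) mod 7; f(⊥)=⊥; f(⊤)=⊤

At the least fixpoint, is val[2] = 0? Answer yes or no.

no

Trace (19 dequeues):
  [1] u=0 | in ⊥ | out ⊥ | ==
  [2] u=1 | in 3 | out 5 | prev ⊥ | push {0}
  [3] u=2 | in ⊥ | out ⊥ | ==
  [4] u=3 | in ⊥ | out ⊥ | ==
  [5] u=4 | in 3 | out 6 | prev ⊥ | push {3}
  [6] u=5 | in 6 | out 2 | prev ⊥ | push {2,4}
  [7] u=6 | in 5 | out ⊤ | prev 3 | push {1}
  [8] u=0 | in ⊤ | out ⊤ | prev ⊥ | push {}
  [9] u=3 | in 6 | out 3 | prev ⊥ | push {6}
  [10] u=2 | in ⊤ | out ⊤ | prev ⊥ | push {5}
  [11] u=4 | in ⊤ | out ⊤ | prev 6 | push {3}
  [12] u=1 | in ⊤ | out ⊤ | prev 5 | push {0}
  [13] u=6 | in ⊤ | out ⊤ | ==
  [14] u=5 | in ⊤ | out ⊤ | prev 2 | push {2,4}
  [15] u=3 | in ⊤ | out ⊤ | prev 3 | push {6}
  [16] u=0 | in ⊤ | out ⊤ | ==
  [17] u=2 | in ⊤ | out ⊤ | ==
  [18] u=4 | in ⊤ | out ⊤ | ==
  [19] u=6 | in ⊤ | out ⊤ | ==

Converged values:
  [0] ⊤
  [1] ⊤
  [2] ⊤
  [3] ⊤
  [4] ⊤
  [5] ⊤
  [6] ⊤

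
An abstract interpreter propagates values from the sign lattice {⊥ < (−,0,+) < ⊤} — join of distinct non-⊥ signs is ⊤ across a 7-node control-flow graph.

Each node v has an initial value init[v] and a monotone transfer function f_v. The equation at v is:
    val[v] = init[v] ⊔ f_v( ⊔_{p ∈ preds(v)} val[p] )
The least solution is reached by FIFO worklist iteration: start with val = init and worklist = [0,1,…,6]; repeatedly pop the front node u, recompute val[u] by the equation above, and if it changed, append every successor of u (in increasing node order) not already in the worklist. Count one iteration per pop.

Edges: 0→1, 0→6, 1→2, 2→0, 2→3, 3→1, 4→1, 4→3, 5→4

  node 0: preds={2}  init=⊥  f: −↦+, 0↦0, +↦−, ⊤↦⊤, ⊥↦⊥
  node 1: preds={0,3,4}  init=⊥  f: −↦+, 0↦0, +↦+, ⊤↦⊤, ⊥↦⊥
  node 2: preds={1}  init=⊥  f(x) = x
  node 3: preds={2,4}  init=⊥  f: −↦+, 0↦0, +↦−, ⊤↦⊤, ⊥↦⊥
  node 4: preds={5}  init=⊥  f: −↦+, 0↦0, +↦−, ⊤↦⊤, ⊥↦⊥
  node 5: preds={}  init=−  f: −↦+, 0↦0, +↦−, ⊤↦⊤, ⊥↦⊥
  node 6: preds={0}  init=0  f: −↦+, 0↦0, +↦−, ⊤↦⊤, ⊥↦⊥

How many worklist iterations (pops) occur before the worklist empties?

Worklist (20 pops):
  #1 pop 0: in=⊥ → ⊥ (no change)
  #2 pop 1: in=⊥ → ⊥ (no change)
  #3 pop 2: in=⊥ → ⊥ (no change)
  #4 pop 3: in=⊥ → ⊥ (no change)
  #5 pop 4: in=− → + (was ⊥); enqueue [1,3]
  #6 pop 5: in=⊥ → − (no change)
  #7 pop 6: in=⊥ → 0 (no change)
  #8 pop 1: in=+ → + (was ⊥); enqueue [2]
  #9 pop 3: in=+ → − (was ⊥); enqueue [1]
  #10 pop 2: in=+ → + (was ⊥); enqueue [0,3]
  #11 pop 1: in=⊤ → ⊤ (was +); enqueue [2]
  #12 pop 0: in=+ → − (was ⊥); enqueue [1,6]
  #13 pop 3: in=+ → − (no change)
  #14 pop 2: in=⊤ → ⊤ (was +); enqueue [0,3]
  #15 pop 1: in=⊤ → ⊤ (no change)
  #16 pop 6: in=− → ⊤ (was 0); enqueue []
  #17 pop 0: in=⊤ → ⊤ (was −); enqueue [1,6]
  #18 pop 3: in=⊤ → ⊤ (was −); enqueue []
  #19 pop 1: in=⊤ → ⊤ (no change)
  #20 pop 6: in=⊤ → ⊤ (no change)

Fixpoint:
  val[0] = ⊤
  val[1] = ⊤
  val[2] = ⊤
  val[3] = ⊤
  val[4] = +
  val[5] = −
  val[6] = ⊤

20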